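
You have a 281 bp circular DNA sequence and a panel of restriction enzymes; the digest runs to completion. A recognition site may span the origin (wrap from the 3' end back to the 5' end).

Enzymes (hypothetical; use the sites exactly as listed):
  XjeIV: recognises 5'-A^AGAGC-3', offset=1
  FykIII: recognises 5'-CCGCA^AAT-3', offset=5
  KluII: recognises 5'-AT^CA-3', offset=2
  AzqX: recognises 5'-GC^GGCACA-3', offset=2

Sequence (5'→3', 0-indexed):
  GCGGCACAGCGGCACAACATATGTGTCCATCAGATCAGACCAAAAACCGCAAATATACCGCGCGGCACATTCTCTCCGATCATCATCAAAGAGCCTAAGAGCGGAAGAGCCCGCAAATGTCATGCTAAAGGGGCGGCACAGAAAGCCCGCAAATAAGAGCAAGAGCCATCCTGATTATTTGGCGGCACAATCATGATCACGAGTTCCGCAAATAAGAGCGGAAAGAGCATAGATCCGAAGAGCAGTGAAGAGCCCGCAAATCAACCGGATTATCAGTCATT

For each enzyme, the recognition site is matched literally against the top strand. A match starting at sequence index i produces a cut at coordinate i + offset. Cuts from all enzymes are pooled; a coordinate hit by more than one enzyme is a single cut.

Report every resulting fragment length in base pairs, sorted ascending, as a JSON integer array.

[3,3,3,3,4,4,5,6,6,8,8,8,8,9,10,10,10,10,12,12,13,15,16,17,17,19,20,22]

Site scan:
  XjeIV AAGAGC/1: at [88, 96, 104, 154, 160, 213, 222, 237, 247] ⇒ [89, 97, 105, 155, 161, 214, 223, 238, 248]
  FykIII CCGCAAAT/5: at [46, 110, 146, 205, 253] ⇒ [51, 115, 151, 210, 258]
  KluII ATCA/2: at [28, 33, 78, 81, 84, 189, 195, 259, 271] ⇒ [30, 35, 80, 83, 86, 191, 197, 261, 273]
  AzqX GCGGCACA/2: at [0, 8, 61, 132, 181] ⇒ [2, 10, 63, 134, 183]

All cut coordinates (distinct, sorted): [2, 10, 30, 35, 51, 63, 80, 83, 86, 89, 97, 105, 115, 134, 151, 155, 161, 183, 191, 197, 210, 214, 223, 238, 248, 258, 261, 273]

Fragment lengths:
  2→10: 8 bp
  10→30: 20 bp
  30→35: 5 bp
  35→51: 16 bp
  51→63: 12 bp
  63→80: 17 bp
  80→83: 3 bp
  83→86: 3 bp
  86→89: 3 bp
  89→97: 8 bp
  97→105: 8 bp
  105→115: 10 bp
  115→134: 19 bp
  134→151: 17 bp
  151→155: 4 bp
  155→161: 6 bp
  161→183: 22 bp
  183→191: 8 bp
  191→197: 6 bp
  197→210: 13 bp
  210→214: 4 bp
  214→223: 9 bp
  223→238: 15 bp
  238→248: 10 bp
  248→258: 10 bp
  258→261: 3 bp
  261→273: 12 bp
  273→2 (wrap): 281-273+2 = 10 bp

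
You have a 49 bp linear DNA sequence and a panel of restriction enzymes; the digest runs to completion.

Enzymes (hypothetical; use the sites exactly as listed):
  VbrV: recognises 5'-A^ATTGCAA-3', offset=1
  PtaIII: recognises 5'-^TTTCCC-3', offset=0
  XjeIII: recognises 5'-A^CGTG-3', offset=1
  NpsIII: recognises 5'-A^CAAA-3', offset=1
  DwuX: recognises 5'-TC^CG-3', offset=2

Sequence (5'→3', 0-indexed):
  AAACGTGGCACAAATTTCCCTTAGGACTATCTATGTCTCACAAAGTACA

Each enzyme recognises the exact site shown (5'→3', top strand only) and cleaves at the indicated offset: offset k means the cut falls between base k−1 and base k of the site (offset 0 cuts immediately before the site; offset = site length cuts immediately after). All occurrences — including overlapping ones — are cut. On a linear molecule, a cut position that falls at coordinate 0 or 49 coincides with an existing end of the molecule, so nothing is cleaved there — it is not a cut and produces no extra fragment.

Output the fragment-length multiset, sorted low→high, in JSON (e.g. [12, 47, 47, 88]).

[3,4,7,9,26]

Scan for sites:
  VbrV (AATTGCAA, off=1): no sites
  PtaIII TTTCCC/0: at [14] ⇒ [14]
  XjeIII ACGTG/1: at [2] ⇒ [3]
  NpsIII ACAAA/1: at [9, 39] ⇒ [10, 40]
  DwuX (TCCG, off=2): no sites

Pooled cuts: [3, 10, 14, 40]

Fragment lengths:
  [0,3): 3 bp
  [3,10): 7 bp
  [10,14): 4 bp
  [14,40): 26 bp
  [40,49): 9 bp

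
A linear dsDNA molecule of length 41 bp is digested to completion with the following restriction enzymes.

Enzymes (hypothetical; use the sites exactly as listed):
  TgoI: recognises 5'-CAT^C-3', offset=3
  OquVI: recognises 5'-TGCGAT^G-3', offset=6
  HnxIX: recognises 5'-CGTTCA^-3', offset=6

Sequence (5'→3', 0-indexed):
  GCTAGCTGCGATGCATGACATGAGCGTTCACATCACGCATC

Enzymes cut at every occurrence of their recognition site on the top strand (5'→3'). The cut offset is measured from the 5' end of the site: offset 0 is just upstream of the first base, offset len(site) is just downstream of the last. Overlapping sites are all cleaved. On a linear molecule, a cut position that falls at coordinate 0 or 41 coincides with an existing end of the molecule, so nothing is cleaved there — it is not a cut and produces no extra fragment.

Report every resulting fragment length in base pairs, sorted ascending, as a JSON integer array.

Site scan:
  TgoI (CATC, off=3): starts [30, 37] → cuts [33, 40]
  OquVI (TGCGATG, off=6): starts [6] → cuts [12]
  HnxIX (CGTTCA, off=6): starts [24] → cuts [30]

All cut coordinates (distinct, sorted): [12, 30, 33, 40]

Fragment lengths:
  [0,12): 12 bp
  [12,30): 18 bp
  [30,33): 3 bp
  [33,40): 7 bp
  [40,41): 1 bp

[1,3,7,12,18]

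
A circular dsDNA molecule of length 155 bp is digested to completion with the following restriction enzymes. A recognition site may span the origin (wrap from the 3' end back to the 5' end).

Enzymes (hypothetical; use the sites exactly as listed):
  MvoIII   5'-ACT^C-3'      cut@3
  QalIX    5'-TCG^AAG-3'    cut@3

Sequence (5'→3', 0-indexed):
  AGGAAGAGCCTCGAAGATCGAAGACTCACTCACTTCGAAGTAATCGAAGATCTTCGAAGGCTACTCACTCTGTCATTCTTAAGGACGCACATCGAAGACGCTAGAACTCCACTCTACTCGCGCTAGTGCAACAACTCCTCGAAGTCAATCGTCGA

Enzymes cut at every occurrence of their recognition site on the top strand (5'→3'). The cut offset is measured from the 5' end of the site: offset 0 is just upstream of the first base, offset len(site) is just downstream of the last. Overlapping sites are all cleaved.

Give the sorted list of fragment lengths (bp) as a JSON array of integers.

[4,4,5,5,5,6,7,7,9,9,10,13,14,14,18,25]

Per-enzyme occurrences:
  MvoIII (ACTC, off=3): starts [23, 27, 62, 66, 105, 110, 115, 133] → cuts [26, 30, 65, 69, 108, 113, 118, 136]
  QalIX (TCGAAG, off=3): starts [10, 17, 34, 43, 53, 91, 138, 151] → cuts [13, 20, 37, 46, 56, 94, 141, 154]

All cut coordinates (distinct, sorted): [13, 20, 26, 30, 37, 46, 56, 65, 69, 94, 108, 113, 118, 136, 141, 154]

Fragment lengths:
  13→20: 7 bp
  20→26: 6 bp
  26→30: 4 bp
  30→37: 7 bp
  37→46: 9 bp
  46→56: 10 bp
  56→65: 9 bp
  65→69: 4 bp
  69→94: 25 bp
  94→108: 14 bp
  108→113: 5 bp
  113→118: 5 bp
  118→136: 18 bp
  136→141: 5 bp
  141→154: 13 bp
  154→13 (wrap): 155-154+13 = 14 bp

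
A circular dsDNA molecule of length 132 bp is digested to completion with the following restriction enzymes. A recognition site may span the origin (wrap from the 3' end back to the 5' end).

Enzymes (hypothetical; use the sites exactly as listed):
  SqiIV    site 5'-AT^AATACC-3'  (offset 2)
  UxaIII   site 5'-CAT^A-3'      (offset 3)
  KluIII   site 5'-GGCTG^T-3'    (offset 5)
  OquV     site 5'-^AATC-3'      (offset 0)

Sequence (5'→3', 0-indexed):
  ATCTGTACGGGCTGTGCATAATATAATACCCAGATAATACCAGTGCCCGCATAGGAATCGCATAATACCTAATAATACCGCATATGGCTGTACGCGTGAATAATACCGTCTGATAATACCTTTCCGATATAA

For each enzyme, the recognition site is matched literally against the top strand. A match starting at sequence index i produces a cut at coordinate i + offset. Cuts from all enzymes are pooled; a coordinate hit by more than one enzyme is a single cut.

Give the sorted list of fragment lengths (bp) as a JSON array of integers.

[3,5,5,7,8,10,10,11,11,13,15,17,17]

Scan for sites:
  SqiIV ATAATACC/2: at [22, 33, 61, 71, 99, 112] ⇒ [24, 35, 63, 73, 101, 114]
  UxaIII CATA/3: at [16, 49, 60, 80] ⇒ [19, 52, 63, 83]
  KluIII GGCTGT/5: at [9, 85] ⇒ [14, 90]
  OquV AATC/0: at [55, 131] ⇒ [55, 131]

Pooled cuts: [14, 19, 24, 35, 52, 55, 63, 73, 83, 90, 101, 114, 131]

Fragment lengths:
  14→19: 5 bp
  19→24: 5 bp
  24→35: 11 bp
  35→52: 17 bp
  52→55: 3 bp
  55→63: 8 bp
  63→73: 10 bp
  73→83: 10 bp
  83→90: 7 bp
  90→101: 11 bp
  101→114: 13 bp
  114→131: 17 bp
  131→14 (wrap): 132-131+14 = 15 bp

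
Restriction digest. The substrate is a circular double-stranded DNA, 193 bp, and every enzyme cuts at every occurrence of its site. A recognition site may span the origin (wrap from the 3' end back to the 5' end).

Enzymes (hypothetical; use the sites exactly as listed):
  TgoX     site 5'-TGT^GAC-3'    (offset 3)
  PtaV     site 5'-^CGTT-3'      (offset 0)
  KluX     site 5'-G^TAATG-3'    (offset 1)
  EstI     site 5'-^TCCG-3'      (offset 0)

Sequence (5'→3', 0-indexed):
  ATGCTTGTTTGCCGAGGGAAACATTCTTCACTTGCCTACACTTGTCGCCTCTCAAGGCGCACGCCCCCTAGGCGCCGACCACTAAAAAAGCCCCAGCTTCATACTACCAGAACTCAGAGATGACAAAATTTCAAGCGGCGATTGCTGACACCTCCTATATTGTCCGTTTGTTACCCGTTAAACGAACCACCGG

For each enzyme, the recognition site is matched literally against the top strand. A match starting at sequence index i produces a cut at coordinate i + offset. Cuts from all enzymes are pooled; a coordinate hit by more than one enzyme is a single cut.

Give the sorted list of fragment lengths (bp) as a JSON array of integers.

[2,11,180]

Per-enzyme occurrences:
  TgoX (TGTGAC, off=3): no sites
  PtaV CGTT/0: at [164, 175] ⇒ [164, 175]
  KluX (GTAATG, off=1): no sites
  EstI TCCG/0: at [162] ⇒ [162]

All cut coordinates (distinct, sorted): [162, 164, 175]

Fragments:
  162→164: 2 bp
  164→175: 11 bp
  175→162 (wrap): 193-175+162 = 180 bp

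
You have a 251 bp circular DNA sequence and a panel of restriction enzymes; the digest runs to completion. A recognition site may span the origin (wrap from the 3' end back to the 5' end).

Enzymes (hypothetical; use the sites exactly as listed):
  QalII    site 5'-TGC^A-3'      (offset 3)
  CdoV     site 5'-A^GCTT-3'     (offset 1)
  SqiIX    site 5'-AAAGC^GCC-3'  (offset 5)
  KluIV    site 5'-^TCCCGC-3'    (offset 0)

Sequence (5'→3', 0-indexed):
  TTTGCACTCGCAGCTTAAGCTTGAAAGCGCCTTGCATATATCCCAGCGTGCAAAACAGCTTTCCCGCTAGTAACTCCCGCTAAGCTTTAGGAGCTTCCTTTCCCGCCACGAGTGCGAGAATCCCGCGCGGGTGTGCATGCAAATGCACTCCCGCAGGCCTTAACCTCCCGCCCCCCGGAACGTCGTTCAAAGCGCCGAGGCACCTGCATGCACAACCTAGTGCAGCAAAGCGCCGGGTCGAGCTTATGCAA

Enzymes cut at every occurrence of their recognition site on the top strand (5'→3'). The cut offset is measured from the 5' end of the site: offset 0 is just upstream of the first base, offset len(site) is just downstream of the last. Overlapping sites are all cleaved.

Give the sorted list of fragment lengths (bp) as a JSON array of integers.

Scan for sites:
  QalII (TGCA, off=3): starts [2, 32, 48, 133, 137, 143, 204, 208, 220, 246] → cuts [5, 35, 51, 136, 140, 146, 207, 211, 223, 249]
  CdoV (AGCTT, off=1): starts [11, 17, 56, 82, 91, 240] → cuts [12, 18, 57, 83, 92, 241]
  SqiIX (AAAGCGCC, off=5): starts [23, 188, 226] → cuts [28, 193, 231]
  KluIV (TCCCGC, off=0): starts [61, 74, 100, 120, 148, 165] → cuts [61, 74, 100, 120, 148, 165]

All cut coordinates (distinct, sorted): [5, 12, 18, 28, 35, 51, 57, 61, 74, 83, 92, 100, 120, 136, 140, 146, 148, 165, 193, 207, 211, 223, 231, 241, 249]

Fragments:
  5→12: 7 bp
  12→18: 6 bp
  18→28: 10 bp
  28→35: 7 bp
  35→51: 16 bp
  51→57: 6 bp
  57→61: 4 bp
  61→74: 13 bp
  74→83: 9 bp
  83→92: 9 bp
  92→100: 8 bp
  100→120: 20 bp
  120→136: 16 bp
  136→140: 4 bp
  140→146: 6 bp
  146→148: 2 bp
  148→165: 17 bp
  165→193: 28 bp
  193→207: 14 bp
  207→211: 4 bp
  211→223: 12 bp
  223→231: 8 bp
  231→241: 10 bp
  241→249: 8 bp
  249→5 (wrap): 251-249+5 = 7 bp

[2,4,4,4,6,6,6,7,7,7,8,8,8,9,9,10,10,12,13,14,16,16,17,20,28]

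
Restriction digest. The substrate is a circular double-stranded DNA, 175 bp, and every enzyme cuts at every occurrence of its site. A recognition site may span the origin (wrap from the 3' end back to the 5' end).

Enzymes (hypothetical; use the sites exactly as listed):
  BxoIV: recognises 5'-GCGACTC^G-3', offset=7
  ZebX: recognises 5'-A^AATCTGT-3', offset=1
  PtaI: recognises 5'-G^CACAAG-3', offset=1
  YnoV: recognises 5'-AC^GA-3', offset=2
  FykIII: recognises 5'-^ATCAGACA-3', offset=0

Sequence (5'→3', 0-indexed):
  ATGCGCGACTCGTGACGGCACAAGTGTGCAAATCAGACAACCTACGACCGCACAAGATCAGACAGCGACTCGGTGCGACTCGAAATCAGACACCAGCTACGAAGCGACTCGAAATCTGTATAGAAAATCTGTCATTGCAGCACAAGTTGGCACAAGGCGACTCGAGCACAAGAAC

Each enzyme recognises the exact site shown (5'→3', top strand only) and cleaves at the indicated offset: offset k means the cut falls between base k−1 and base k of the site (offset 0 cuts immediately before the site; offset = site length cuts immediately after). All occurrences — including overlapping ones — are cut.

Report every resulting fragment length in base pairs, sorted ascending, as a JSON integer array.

Scan for sites:
  BxoIV (GCGACTCG, off=7): starts [4, 64, 74, 103, 156] → cuts [11, 71, 81, 110, 163]
  ZebX (AAATCTGT, off=1): starts [111, 124] → cuts [112, 125]
  PtaI (GCACAAG, off=1): starts [17, 49, 139, 149, 165] → cuts [18, 50, 140, 150, 166]
  YnoV (ACGA, off=2): starts [43, 98] → cuts [45, 100]
  FykIII (ATCAGACA, off=0): starts [31, 56, 84] → cuts [31, 56, 84]

Pooled cuts: [11, 18, 31, 45, 50, 56, 71, 81, 84, 100, 110, 112, 125, 140, 150, 163, 166]

Fragment lengths:
  11→18: 7 bp
  18→31: 13 bp
  31→45: 14 bp
  45→50: 5 bp
  50→56: 6 bp
  56→71: 15 bp
  71→81: 10 bp
  81→84: 3 bp
  84→100: 16 bp
  100→110: 10 bp
  110→112: 2 bp
  112→125: 13 bp
  125→140: 15 bp
  140→150: 10 bp
  150→163: 13 bp
  163→166: 3 bp
  166→11 (wrap): 175-166+11 = 20 bp

[2,3,3,5,6,7,10,10,10,13,13,13,14,15,15,16,20]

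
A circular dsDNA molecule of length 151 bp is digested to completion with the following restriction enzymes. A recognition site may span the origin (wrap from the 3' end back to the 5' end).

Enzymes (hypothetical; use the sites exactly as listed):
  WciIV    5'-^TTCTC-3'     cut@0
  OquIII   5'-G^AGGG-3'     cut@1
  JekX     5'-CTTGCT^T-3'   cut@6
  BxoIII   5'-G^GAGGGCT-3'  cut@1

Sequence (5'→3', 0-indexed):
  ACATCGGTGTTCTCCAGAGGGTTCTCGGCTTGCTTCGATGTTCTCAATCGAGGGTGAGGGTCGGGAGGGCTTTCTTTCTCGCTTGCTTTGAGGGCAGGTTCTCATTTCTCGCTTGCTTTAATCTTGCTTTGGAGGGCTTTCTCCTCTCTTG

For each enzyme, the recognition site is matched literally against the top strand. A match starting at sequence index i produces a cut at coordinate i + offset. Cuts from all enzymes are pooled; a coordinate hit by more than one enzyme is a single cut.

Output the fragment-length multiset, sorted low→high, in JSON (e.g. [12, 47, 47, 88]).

Scan for sites:
  WciIV TTCTC/0: at [9, 21, 40, 75, 98, 105, 138] ⇒ [9, 21, 40, 75, 98, 105, 138]
  OquIII GAGGG/1: at [16, 49, 55, 64, 89, 131] ⇒ [17, 50, 56, 65, 90, 132]
  JekX CTTGCTT/6: at [28, 81, 111, 122] ⇒ [34, 87, 117, 128]
  BxoIII GGAGGGCT/1: at [63, 130] ⇒ [64, 131]

All cut coordinates (distinct, sorted): [9, 17, 21, 34, 40, 50, 56, 64, 65, 75, 87, 90, 98, 105, 117, 128, 131, 132, 138]

Fragment lengths:
  9→17: 8 bp
  17→21: 4 bp
  21→34: 13 bp
  34→40: 6 bp
  40→50: 10 bp
  50→56: 6 bp
  56→64: 8 bp
  64→65: 1 bp
  65→75: 10 bp
  75→87: 12 bp
  87→90: 3 bp
  90→98: 8 bp
  98→105: 7 bp
  105→117: 12 bp
  117→128: 11 bp
  128→131: 3 bp
  131→132: 1 bp
  132→138: 6 bp
  138→9 (wrap): 151-138+9 = 22 bp

[1,1,3,3,4,6,6,6,7,8,8,8,10,10,11,12,12,13,22]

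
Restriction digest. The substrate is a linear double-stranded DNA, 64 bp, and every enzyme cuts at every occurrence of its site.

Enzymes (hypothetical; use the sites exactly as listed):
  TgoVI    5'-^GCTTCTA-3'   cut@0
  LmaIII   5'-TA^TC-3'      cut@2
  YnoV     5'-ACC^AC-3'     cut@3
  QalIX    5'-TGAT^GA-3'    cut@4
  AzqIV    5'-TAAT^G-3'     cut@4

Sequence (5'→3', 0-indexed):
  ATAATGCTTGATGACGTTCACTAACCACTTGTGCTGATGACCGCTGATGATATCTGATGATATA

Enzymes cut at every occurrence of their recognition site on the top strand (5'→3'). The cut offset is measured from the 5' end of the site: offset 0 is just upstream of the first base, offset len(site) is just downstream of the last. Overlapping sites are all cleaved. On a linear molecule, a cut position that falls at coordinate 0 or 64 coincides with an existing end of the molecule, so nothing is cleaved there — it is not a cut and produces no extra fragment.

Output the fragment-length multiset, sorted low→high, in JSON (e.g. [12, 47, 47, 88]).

Scan for sites:
  TgoVI (GCTTCTA, off=0): no sites
  LmaIII TATC/2: at [50] ⇒ [52]
  YnoV ACCAC/3: at [23] ⇒ [26]
  QalIX TGATGA/4: at [8, 34, 44, 54] ⇒ [12, 38, 48, 58]
  AzqIV TAATG/4: at [1] ⇒ [5]

Pooled cuts: [5, 12, 26, 38, 48, 52, 58]

Fragment lengths:
  [0,5): 5 bp
  [5,12): 7 bp
  [12,26): 14 bp
  [26,38): 12 bp
  [38,48): 10 bp
  [48,52): 4 bp
  [52,58): 6 bp
  [58,64): 6 bp

[4,5,6,6,7,10,12,14]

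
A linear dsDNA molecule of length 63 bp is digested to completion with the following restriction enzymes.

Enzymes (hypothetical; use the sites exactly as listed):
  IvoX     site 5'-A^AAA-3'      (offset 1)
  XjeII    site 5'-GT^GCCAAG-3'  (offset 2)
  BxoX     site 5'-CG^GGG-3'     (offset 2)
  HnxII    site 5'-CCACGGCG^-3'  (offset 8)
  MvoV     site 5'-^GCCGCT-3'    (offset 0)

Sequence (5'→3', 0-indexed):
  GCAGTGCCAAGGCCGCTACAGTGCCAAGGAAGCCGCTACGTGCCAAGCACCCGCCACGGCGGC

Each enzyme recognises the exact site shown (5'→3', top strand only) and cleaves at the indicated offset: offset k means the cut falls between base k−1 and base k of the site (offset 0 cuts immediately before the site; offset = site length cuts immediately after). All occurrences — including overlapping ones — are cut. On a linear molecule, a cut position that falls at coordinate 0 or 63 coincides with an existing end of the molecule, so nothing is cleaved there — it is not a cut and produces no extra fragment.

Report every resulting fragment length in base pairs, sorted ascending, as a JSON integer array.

[2,5,6,9,10,11,20]

Site scan:
  IvoX (AAAA, off=1): no sites
  XjeII (GTGCCAAG, off=2): starts [3, 20, 39] → cuts [5, 22, 41]
  BxoX (CGGGG, off=2): no sites
  HnxII (CCACGGCG, off=8): starts [53] → cuts [61]
  MvoV (GCCGCT, off=0): starts [11, 31] → cuts [11, 31]

Pooled cuts: [5, 11, 22, 31, 41, 61]

Fragment lengths:
  [0,5): 5 bp
  [5,11): 6 bp
  [11,22): 11 bp
  [22,31): 9 bp
  [31,41): 10 bp
  [41,61): 20 bp
  [61,63): 2 bp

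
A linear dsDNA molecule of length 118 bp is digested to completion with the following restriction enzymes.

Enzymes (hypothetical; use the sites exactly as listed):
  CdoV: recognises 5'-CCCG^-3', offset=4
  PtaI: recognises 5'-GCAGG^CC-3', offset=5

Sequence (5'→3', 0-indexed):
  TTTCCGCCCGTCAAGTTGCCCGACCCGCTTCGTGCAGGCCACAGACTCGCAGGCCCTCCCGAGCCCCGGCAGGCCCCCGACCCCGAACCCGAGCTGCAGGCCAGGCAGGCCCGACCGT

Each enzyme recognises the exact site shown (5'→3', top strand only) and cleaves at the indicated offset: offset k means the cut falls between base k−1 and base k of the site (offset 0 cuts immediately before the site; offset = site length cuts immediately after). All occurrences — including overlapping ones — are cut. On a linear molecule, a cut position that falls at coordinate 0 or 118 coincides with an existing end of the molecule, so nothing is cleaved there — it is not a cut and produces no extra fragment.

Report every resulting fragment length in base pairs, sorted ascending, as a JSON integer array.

Scan for sites:
  CdoV (CCCG, off=4): starts [6, 18, 23, 57, 64, 75, 81, 87, 109] → cuts [10, 22, 27, 61, 68, 79, 85, 91, 113]
  PtaI (GCAGGCC, off=5): starts [33, 48, 68, 95, 104] → cuts [38, 53, 73, 100, 109]

Pooled cuts: [10, 22, 27, 38, 53, 61, 68, 73, 79, 85, 91, 100, 109, 113]

Fragment lengths:
  [0,10): 10 bp
  [10,22): 12 bp
  [22,27): 5 bp
  [27,38): 11 bp
  [38,53): 15 bp
  [53,61): 8 bp
  [61,68): 7 bp
  [68,73): 5 bp
  [73,79): 6 bp
  [79,85): 6 bp
  [85,91): 6 bp
  [91,100): 9 bp
  [100,109): 9 bp
  [109,113): 4 bp
  [113,118): 5 bp

[4,5,5,5,6,6,6,7,8,9,9,10,11,12,15]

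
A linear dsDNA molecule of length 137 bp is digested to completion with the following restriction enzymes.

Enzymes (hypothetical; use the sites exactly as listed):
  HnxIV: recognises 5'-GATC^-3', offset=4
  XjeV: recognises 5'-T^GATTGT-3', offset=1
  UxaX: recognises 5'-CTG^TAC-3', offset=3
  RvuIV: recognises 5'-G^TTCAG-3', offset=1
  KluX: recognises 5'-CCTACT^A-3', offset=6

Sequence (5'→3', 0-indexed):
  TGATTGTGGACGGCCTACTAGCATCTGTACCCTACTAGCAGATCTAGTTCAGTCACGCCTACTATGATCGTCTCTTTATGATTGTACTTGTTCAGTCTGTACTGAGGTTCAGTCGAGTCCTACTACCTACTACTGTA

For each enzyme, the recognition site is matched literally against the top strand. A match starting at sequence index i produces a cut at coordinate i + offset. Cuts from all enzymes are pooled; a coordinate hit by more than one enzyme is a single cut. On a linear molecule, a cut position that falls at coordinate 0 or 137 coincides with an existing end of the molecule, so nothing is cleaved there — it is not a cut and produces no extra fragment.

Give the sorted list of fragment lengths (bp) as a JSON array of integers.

Scan for sites:
  HnxIV GATC/4: at [40, 65] ⇒ [44, 69]
  XjeV TGATTGT/1: at [0, 78] ⇒ [1, 79]
  UxaX CTGTAC/3: at [24, 96] ⇒ [27, 99]
  RvuIV GTTCAG/1: at [46, 89, 106] ⇒ [47, 90, 107]
  KluX CCTACTA/6: at [13, 30, 57, 118, 125] ⇒ [19, 36, 63, 124, 131]

All cut coordinates (distinct, sorted): [1, 19, 27, 36, 44, 47, 63, 69, 79, 90, 99, 107, 124, 131]

Fragment lengths:
  [0,1): 1 bp
  [1,19): 18 bp
  [19,27): 8 bp
  [27,36): 9 bp
  [36,44): 8 bp
  [44,47): 3 bp
  [47,63): 16 bp
  [63,69): 6 bp
  [69,79): 10 bp
  [79,90): 11 bp
  [90,99): 9 bp
  [99,107): 8 bp
  [107,124): 17 bp
  [124,131): 7 bp
  [131,137): 6 bp

[1,3,6,6,7,8,8,8,9,9,10,11,16,17,18]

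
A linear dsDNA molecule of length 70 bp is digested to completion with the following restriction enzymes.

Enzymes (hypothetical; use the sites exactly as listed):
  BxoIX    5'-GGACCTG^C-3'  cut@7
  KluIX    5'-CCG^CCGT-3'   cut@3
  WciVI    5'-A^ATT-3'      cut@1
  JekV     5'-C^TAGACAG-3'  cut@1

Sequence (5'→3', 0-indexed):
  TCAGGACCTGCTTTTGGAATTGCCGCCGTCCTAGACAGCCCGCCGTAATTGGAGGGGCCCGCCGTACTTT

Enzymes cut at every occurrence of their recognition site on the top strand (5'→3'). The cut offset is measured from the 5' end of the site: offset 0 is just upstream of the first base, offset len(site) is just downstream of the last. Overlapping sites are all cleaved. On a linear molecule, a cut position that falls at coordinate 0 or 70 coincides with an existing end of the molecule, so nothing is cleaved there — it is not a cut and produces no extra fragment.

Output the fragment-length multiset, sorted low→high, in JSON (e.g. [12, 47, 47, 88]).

Per-enzyme occurrences:
  BxoIX GGACCTGC/7: at [3] ⇒ [10]
  KluIX CCGCCGT/3: at [22, 39, 58] ⇒ [25, 42, 61]
  WciVI AATT/1: at [17, 46] ⇒ [18, 47]
  JekV CTAGACAG/1: at [30] ⇒ [31]

Pooled cuts: [10, 18, 25, 31, 42, 47, 61]

Fragments:
  [0,10): 10 bp
  [10,18): 8 bp
  [18,25): 7 bp
  [25,31): 6 bp
  [31,42): 11 bp
  [42,47): 5 bp
  [47,61): 14 bp
  [61,70): 9 bp

[5,6,7,8,9,10,11,14]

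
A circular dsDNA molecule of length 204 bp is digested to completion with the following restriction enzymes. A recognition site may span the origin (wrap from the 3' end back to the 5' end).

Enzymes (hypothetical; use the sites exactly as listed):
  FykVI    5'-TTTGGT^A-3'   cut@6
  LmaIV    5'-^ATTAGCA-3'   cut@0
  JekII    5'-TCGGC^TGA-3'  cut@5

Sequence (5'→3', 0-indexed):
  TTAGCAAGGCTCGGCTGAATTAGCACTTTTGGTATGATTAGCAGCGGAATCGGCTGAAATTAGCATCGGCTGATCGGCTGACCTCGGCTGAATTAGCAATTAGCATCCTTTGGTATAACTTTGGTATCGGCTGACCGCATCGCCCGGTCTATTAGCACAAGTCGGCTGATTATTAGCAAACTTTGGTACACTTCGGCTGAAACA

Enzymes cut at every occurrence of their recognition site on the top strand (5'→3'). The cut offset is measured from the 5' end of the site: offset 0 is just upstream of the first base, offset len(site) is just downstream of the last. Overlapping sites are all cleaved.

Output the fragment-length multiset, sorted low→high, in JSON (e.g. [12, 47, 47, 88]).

[3,3,3,4,5,6,6,7,8,10,10,11,12,15,16,16,16,16,18,19]

Per-enzyme occurrences:
  FykVI (TTTGGTA, off=6): starts [27, 108, 119, 181] → cuts [33, 114, 125, 187]
  LmaIV (ATTAGCA, off=0): starts [18, 36, 58, 91, 98, 150, 171, 203] → cuts [18, 36, 58, 91, 98, 150, 171, 203]
  JekII (TCGGCTGA, off=5): starts [10, 49, 65, 73, 83, 126, 161, 192] → cuts [15, 54, 70, 78, 88, 131, 166, 197]

Pooled cuts: [15, 18, 33, 36, 54, 58, 70, 78, 88, 91, 98, 114, 125, 131, 150, 166, 171, 187, 197, 203]

Fragments:
  15→18: 3 bp
  18→33: 15 bp
  33→36: 3 bp
  36→54: 18 bp
  54→58: 4 bp
  58→70: 12 bp
  70→78: 8 bp
  78→88: 10 bp
  88→91: 3 bp
  91→98: 7 bp
  98→114: 16 bp
  114→125: 11 bp
  125→131: 6 bp
  131→150: 19 bp
  150→166: 16 bp
  166→171: 5 bp
  171→187: 16 bp
  187→197: 10 bp
  197→203: 6 bp
  203→15 (wrap): 204-203+15 = 16 bp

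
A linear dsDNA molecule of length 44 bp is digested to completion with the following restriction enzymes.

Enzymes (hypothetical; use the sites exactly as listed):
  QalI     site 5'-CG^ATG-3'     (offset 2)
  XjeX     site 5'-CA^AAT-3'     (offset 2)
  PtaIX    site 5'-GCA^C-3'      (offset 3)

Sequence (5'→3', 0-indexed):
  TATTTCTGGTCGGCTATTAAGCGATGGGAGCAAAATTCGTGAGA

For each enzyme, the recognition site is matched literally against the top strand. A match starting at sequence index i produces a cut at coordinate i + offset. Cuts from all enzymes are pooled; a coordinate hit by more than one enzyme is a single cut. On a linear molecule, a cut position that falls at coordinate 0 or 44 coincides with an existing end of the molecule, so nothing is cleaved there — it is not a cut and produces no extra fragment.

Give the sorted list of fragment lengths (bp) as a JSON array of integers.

Scan for sites:
  QalI CGATG/2: at [21] ⇒ [23]
  XjeX (CAAAT, off=2): no sites
  PtaIX (GCAC, off=3): no sites

All cut coordinates (distinct, sorted): [23]

Fragment lengths:
  [0,23): 23 bp
  [23,44): 21 bp

[21,23]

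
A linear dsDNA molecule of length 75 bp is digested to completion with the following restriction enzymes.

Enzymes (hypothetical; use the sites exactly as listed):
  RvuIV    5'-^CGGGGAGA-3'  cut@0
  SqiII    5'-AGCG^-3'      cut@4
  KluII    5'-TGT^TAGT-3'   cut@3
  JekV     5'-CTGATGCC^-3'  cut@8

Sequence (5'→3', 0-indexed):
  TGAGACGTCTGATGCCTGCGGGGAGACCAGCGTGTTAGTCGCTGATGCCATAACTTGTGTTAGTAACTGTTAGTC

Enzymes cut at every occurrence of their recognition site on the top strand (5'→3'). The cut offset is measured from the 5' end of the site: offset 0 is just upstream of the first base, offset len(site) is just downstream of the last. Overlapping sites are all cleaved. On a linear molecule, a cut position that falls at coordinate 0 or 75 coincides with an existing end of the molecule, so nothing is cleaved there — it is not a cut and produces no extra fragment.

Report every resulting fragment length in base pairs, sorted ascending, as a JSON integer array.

[2,3,5,10,11,14,14,16]

Per-enzyme occurrences:
  RvuIV (CGGGGAGA, off=0): starts [18] → cuts [18]
  SqiII (AGCG, off=4): starts [28] → cuts [32]
  KluII (TGTTAGT, off=3): starts [32, 57, 67] → cuts [35, 60, 70]
  JekV (CTGATGCC, off=8): starts [8, 41] → cuts [16, 49]

Pooled cuts: [16, 18, 32, 35, 49, 60, 70]

Fragments:
  [0,16): 16 bp
  [16,18): 2 bp
  [18,32): 14 bp
  [32,35): 3 bp
  [35,49): 14 bp
  [49,60): 11 bp
  [60,70): 10 bp
  [70,75): 5 bp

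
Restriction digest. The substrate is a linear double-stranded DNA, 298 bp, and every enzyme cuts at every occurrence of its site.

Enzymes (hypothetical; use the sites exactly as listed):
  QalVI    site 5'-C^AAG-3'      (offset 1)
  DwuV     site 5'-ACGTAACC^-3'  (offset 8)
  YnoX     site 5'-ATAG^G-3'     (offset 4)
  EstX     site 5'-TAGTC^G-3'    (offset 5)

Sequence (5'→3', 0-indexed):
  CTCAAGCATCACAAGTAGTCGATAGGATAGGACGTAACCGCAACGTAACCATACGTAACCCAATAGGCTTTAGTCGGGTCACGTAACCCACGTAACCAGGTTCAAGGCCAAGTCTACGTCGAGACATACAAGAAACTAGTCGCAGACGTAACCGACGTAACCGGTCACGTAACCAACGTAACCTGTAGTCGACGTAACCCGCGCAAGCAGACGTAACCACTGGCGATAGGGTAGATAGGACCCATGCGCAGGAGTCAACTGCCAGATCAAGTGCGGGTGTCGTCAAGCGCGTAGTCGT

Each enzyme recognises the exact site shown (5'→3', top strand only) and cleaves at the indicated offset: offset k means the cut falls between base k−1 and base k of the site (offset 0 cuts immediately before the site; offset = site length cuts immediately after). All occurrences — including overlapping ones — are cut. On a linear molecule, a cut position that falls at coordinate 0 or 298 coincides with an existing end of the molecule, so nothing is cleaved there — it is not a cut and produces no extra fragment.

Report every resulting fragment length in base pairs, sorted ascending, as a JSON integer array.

Per-enzyme occurrences:
  QalVI CAAG/1: at [2, 11, 102, 108, 128, 203, 267, 283] ⇒ [3, 12, 103, 109, 129, 204, 268, 284]
  DwuV ACGTAACC/8: at [31, 42, 52, 80, 89, 145, 154, 166, 175, 191, 210] ⇒ [39, 50, 60, 88, 97, 153, 162, 174, 183, 199, 218]
  YnoX ATAGG/4: at [21, 26, 62, 225, 234] ⇒ [25, 30, 66, 229, 238]
  EstX TAGTCG/5: at [15, 70, 136, 185, 291] ⇒ [20, 75, 141, 190, 296]

Pooled cuts: [3, 12, 20, 25, 30, 39, 50, 60, 66, 75, 88, 97, 103, 109, 129, 141, 153, 162, 174, 183, 190, 199, 204, 218, 229, 238, 268, 284, 296]

Fragments:
  [0,3): 3 bp
  [3,12): 9 bp
  [12,20): 8 bp
  [20,25): 5 bp
  [25,30): 5 bp
  [30,39): 9 bp
  [39,50): 11 bp
  [50,60): 10 bp
  [60,66): 6 bp
  [66,75): 9 bp
  [75,88): 13 bp
  [88,97): 9 bp
  [97,103): 6 bp
  [103,109): 6 bp
  [109,129): 20 bp
  [129,141): 12 bp
  [141,153): 12 bp
  [153,162): 9 bp
  [162,174): 12 bp
  [174,183): 9 bp
  [183,190): 7 bp
  [190,199): 9 bp
  [199,204): 5 bp
  [204,218): 14 bp
  [218,229): 11 bp
  [229,238): 9 bp
  [238,268): 30 bp
  [268,284): 16 bp
  [284,296): 12 bp
  [296,298): 2 bp

[2,3,5,5,5,6,6,6,7,8,9,9,9,9,9,9,9,9,10,11,11,12,12,12,12,13,14,16,20,30]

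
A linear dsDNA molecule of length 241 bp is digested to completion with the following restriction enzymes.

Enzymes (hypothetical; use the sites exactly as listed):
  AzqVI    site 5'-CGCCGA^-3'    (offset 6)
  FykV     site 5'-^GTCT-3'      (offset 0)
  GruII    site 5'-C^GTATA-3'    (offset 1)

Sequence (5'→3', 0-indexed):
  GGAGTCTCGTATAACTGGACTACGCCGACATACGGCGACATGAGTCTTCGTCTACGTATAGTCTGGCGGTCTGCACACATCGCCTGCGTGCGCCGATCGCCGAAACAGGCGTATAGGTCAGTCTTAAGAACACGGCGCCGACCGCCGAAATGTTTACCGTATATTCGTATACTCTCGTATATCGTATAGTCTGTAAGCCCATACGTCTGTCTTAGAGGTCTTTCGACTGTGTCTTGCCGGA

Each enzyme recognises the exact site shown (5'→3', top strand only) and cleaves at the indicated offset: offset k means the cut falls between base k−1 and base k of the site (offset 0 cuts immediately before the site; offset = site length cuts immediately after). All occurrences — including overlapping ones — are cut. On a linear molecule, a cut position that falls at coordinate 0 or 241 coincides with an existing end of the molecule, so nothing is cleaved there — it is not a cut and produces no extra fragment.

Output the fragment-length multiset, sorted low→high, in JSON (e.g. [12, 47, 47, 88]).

[3,4,5,5,5,6,6,7,7,7,7,8,8,9,10,10,10,11,13,15,16,20,21,28]

Site scan:
  AzqVI CGCCGA/6: at [22, 90, 97, 135, 142] ⇒ [28, 96, 103, 141, 148]
  FykV GTCT/0: at [3, 43, 49, 60, 68, 120, 188, 204, 208, 217, 230] ⇒ [3, 43, 49, 60, 68, 120, 188, 204, 208, 217, 230]
  GruII CGTATA/1: at [7, 54, 109, 157, 165, 175, 182] ⇒ [8, 55, 110, 158, 166, 176, 183]

All cut coordinates (distinct, sorted): [3, 8, 28, 43, 49, 55, 60, 68, 96, 103, 110, 120, 141, 148, 158, 166, 176, 183, 188, 204, 208, 217, 230]

Fragment lengths:
  [0,3): 3 bp
  [3,8): 5 bp
  [8,28): 20 bp
  [28,43): 15 bp
  [43,49): 6 bp
  [49,55): 6 bp
  [55,60): 5 bp
  [60,68): 8 bp
  [68,96): 28 bp
  [96,103): 7 bp
  [103,110): 7 bp
  [110,120): 10 bp
  [120,141): 21 bp
  [141,148): 7 bp
  [148,158): 10 bp
  [158,166): 8 bp
  [166,176): 10 bp
  [176,183): 7 bp
  [183,188): 5 bp
  [188,204): 16 bp
  [204,208): 4 bp
  [208,217): 9 bp
  [217,230): 13 bp
  [230,241): 11 bp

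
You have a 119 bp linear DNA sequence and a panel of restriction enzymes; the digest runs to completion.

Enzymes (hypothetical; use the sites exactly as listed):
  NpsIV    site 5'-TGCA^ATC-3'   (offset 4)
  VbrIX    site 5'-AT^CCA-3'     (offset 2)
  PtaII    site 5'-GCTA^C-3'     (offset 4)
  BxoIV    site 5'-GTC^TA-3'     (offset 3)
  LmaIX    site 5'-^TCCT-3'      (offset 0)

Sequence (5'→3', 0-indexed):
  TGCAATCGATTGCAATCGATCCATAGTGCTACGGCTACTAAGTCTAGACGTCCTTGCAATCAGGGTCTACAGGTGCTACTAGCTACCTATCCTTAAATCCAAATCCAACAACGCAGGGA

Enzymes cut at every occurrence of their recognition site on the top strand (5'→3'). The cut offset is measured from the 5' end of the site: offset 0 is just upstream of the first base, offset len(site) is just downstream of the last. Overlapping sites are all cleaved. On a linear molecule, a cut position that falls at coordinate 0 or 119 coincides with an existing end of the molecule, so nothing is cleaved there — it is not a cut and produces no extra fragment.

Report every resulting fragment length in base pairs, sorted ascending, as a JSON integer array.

[4,4,6,6,6,6,7,7,8,9,9,10,11,11,15]

Per-enzyme occurrences:
  NpsIV TGCAATC/4: at [0, 10, 54] ⇒ [4, 14, 58]
  VbrIX ATCCA/2: at [18, 96, 102] ⇒ [20, 98, 104]
  PtaII GCTAC/4: at [27, 33, 74, 81] ⇒ [31, 37, 78, 85]
  BxoIV GTCTA/3: at [41, 64] ⇒ [44, 67]
  LmaIX TCCT/0: at [50, 89] ⇒ [50, 89]

All cut coordinates (distinct, sorted): [4, 14, 20, 31, 37, 44, 50, 58, 67, 78, 85, 89, 98, 104]

Fragment lengths:
  [0,4): 4 bp
  [4,14): 10 bp
  [14,20): 6 bp
  [20,31): 11 bp
  [31,37): 6 bp
  [37,44): 7 bp
  [44,50): 6 bp
  [50,58): 8 bp
  [58,67): 9 bp
  [67,78): 11 bp
  [78,85): 7 bp
  [85,89): 4 bp
  [89,98): 9 bp
  [98,104): 6 bp
  [104,119): 15 bp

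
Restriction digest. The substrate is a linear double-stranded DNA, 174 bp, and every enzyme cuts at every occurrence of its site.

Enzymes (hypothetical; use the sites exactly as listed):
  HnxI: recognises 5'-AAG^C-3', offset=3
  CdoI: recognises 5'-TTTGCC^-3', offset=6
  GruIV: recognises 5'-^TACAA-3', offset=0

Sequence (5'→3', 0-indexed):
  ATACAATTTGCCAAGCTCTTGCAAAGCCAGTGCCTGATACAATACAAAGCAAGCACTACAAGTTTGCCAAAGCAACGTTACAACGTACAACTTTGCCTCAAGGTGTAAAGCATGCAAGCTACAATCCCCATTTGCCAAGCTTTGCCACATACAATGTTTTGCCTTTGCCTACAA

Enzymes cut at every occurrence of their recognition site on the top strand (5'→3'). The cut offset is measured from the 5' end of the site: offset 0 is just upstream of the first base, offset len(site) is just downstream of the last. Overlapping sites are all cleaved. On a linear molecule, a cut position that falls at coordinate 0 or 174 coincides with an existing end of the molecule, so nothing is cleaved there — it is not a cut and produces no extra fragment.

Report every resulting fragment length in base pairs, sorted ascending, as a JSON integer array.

Scan for sites:
  HnxI (AAGC, off=3): starts [12, 23, 46, 50, 69, 107, 115, 136] → cuts [15, 26, 49, 53, 72, 110, 118, 139]
  CdoI (TTTGCC, off=6): starts [6, 62, 91, 130, 140, 157, 163] → cuts [12, 68, 97, 136, 146, 163, 169]
  GruIV (TACAA, off=0): starts [1, 37, 42, 56, 78, 85, 119, 149, 169] → cuts [1, 37, 42, 56, 78, 85, 119, 149, 169]

Pooled cuts: [1, 12, 15, 26, 37, 42, 49, 53, 56, 68, 72, 78, 85, 97, 110, 118, 119, 136, 139, 146, 149, 163, 169]

Fragments:
  [0,1): 1 bp
  [1,12): 11 bp
  [12,15): 3 bp
  [15,26): 11 bp
  [26,37): 11 bp
  [37,42): 5 bp
  [42,49): 7 bp
  [49,53): 4 bp
  [53,56): 3 bp
  [56,68): 12 bp
  [68,72): 4 bp
  [72,78): 6 bp
  [78,85): 7 bp
  [85,97): 12 bp
  [97,110): 13 bp
  [110,118): 8 bp
  [118,119): 1 bp
  [119,136): 17 bp
  [136,139): 3 bp
  [139,146): 7 bp
  [146,149): 3 bp
  [149,163): 14 bp
  [163,169): 6 bp
  [169,174): 5 bp

[1,1,3,3,3,3,4,4,5,5,6,6,7,7,7,8,11,11,11,12,12,13,14,17]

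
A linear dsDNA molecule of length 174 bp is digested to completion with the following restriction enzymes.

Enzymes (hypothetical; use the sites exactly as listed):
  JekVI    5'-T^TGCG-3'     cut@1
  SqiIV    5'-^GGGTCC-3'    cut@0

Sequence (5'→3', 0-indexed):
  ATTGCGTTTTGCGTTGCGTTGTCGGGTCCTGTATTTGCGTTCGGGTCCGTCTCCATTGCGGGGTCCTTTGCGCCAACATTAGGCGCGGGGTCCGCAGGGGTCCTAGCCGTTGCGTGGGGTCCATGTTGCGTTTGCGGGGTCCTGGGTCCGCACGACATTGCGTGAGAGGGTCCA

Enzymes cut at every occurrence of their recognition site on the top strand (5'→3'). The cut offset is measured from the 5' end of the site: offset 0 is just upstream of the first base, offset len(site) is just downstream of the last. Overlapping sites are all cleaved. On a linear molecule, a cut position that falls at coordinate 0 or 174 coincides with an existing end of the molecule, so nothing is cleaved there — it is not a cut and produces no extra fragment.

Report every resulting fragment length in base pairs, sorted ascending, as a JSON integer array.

[2,4,4,5,6,6,7,7,7,7,8,9,9,10,10,12,13,14,15,19]

Site scan:
  JekVI TTGCG/1: at [1, 8, 13, 34, 55, 67, 109, 125, 131, 157] ⇒ [2, 9, 14, 35, 56, 68, 110, 126, 132, 158]
  SqiIV GGGTCC/0: at [23, 42, 60, 87, 97, 116, 136, 143, 167] ⇒ [23, 42, 60, 87, 97, 116, 136, 143, 167]

Pooled cuts: [2, 9, 14, 23, 35, 42, 56, 60, 68, 87, 97, 110, 116, 126, 132, 136, 143, 158, 167]

Fragments:
  [0,2): 2 bp
  [2,9): 7 bp
  [9,14): 5 bp
  [14,23): 9 bp
  [23,35): 12 bp
  [35,42): 7 bp
  [42,56): 14 bp
  [56,60): 4 bp
  [60,68): 8 bp
  [68,87): 19 bp
  [87,97): 10 bp
  [97,110): 13 bp
  [110,116): 6 bp
  [116,126): 10 bp
  [126,132): 6 bp
  [132,136): 4 bp
  [136,143): 7 bp
  [143,158): 15 bp
  [158,167): 9 bp
  [167,174): 7 bp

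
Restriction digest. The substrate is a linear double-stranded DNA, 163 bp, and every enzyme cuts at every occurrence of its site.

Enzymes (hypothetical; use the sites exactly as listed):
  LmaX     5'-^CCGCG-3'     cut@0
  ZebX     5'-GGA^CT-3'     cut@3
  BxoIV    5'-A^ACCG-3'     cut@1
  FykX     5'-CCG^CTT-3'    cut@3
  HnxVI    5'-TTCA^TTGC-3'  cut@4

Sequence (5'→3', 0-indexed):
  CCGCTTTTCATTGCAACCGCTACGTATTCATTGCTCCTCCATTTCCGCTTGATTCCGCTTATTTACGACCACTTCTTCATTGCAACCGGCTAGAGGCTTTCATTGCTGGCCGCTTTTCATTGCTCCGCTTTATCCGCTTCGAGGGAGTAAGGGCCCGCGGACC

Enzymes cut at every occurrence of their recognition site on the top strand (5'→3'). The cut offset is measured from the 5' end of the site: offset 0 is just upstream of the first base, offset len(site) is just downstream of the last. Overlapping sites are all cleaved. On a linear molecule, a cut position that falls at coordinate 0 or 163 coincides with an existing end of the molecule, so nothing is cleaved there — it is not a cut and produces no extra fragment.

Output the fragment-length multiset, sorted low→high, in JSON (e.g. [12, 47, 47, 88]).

Site scan:
  LmaX CCGCG/0: at [154] ⇒ [154]
  ZebX (GGACT, off=3): no sites
  BxoIV AACCG/1: at [14, 83] ⇒ [15, 84]
  FykX CCGCTT/3: at [0, 44, 54, 109, 124, 133] ⇒ [3, 47, 57, 112, 127, 136]
  HnxVI TTCATTGC/4: at [6, 26, 75, 98, 115] ⇒ [10, 30, 79, 102, 119]

All cut coordinates (distinct, sorted): [3, 10, 15, 30, 47, 57, 79, 84, 102, 112, 119, 127, 136, 154]

Fragments:
  [0,3): 3 bp
  [3,10): 7 bp
  [10,15): 5 bp
  [15,30): 15 bp
  [30,47): 17 bp
  [47,57): 10 bp
  [57,79): 22 bp
  [79,84): 5 bp
  [84,102): 18 bp
  [102,112): 10 bp
  [112,119): 7 bp
  [119,127): 8 bp
  [127,136): 9 bp
  [136,154): 18 bp
  [154,163): 9 bp

[3,5,5,7,7,8,9,9,10,10,15,17,18,18,22]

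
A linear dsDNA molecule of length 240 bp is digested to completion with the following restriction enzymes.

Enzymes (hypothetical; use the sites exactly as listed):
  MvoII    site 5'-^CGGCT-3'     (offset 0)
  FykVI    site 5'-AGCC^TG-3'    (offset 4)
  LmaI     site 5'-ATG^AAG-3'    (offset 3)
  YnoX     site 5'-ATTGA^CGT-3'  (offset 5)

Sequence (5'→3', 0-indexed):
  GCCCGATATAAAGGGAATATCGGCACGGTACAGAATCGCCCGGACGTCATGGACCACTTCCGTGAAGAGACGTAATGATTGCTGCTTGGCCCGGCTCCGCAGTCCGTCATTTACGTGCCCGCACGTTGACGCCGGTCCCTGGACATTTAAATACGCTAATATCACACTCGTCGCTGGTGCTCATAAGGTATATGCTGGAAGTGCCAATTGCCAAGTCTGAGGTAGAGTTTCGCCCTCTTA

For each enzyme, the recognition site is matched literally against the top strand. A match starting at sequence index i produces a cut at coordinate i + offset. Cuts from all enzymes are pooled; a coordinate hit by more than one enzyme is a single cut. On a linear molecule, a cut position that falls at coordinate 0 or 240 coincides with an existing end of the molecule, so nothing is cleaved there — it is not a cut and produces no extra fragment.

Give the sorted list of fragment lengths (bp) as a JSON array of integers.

Per-enzyme occurrences:
  MvoII (CGGCT, off=0): starts [91] → cuts [91]
  FykVI (AGCCTG, off=4): no sites
  LmaI (ATGAAG, off=3): no sites
  YnoX (ATTGACGT, off=5): no sites

Pooled cuts: [91]

Fragment lengths:
  [0,91): 91 bp
  [91,240): 149 bp

[91,149]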